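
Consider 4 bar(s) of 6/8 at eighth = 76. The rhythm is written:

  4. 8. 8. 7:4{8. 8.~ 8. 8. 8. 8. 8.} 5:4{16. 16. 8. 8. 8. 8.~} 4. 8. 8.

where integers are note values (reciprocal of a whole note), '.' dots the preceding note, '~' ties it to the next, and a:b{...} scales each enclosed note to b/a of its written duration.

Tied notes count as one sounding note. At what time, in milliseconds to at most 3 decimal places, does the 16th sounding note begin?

note 16 onset = 21b = 16578.947ms

1. 0.0ms @ 0 + 2368.421ms (3)
2. 2368.421ms @ 3 + 1184.211ms (3/2)
3. 3552.632ms @ 9/2 + 1184.211ms (3/2)
4. 4736.842ms @ 6 + 676.692ms (6/7)
5. 5413.534ms @ 48/7 + 1353.383ms (12/7)
6. 6766.917ms @ 60/7 + 676.692ms (6/7)
7. 7443.609ms @ 66/7 + 676.692ms (6/7)
8. 8120.301ms @ 72/7 + 676.692ms (6/7)
9. 8796.992ms @ 78/7 + 676.692ms (6/7)
10. 9473.684ms @ 12 + 473.684ms (3/5)
11. 9947.368ms @ 63/5 + 473.684ms (3/5)
12. 10421.053ms @ 66/5 + 947.368ms (6/5)
13. 11368.421ms @ 72/5 + 947.368ms (6/5)
14. 12315.789ms @ 78/5 + 947.368ms (6/5)
15. 13263.158ms @ 84/5 + 3315.789ms (21/5)
16. 16578.947ms @ 21 + 1184.211ms (3/2)
17. 17763.158ms @ 45/2 + 1184.211ms (3/2)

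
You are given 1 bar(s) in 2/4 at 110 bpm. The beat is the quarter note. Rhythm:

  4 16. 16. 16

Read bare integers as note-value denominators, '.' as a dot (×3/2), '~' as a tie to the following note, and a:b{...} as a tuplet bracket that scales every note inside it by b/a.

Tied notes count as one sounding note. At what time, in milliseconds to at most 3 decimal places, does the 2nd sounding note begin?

1. 0.0ms @ 0 + 545.455ms (1)
2. 545.455ms @ 1 + 204.545ms (3/8)
3. 750.0ms @ 11/8 + 204.545ms (3/8)
4. 954.545ms @ 7/4 + 136.364ms (1/4)

note 2 onset = 1b = 545.455ms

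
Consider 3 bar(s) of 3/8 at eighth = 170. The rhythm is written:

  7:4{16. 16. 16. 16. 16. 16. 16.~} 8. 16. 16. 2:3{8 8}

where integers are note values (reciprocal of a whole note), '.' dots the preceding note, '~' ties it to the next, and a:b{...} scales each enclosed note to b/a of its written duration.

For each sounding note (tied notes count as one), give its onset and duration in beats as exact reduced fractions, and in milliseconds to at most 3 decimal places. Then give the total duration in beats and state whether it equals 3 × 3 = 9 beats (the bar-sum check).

1) 0.0ms=0b +151.261ms=3/7b
2) 151.261ms=3/7b +151.261ms=3/7b
3) 302.521ms=6/7b +151.261ms=3/7b
4) 453.782ms=9/7b +151.261ms=3/7b
5) 605.042ms=12/7b +151.261ms=3/7b
6) 756.303ms=15/7b +151.261ms=3/7b
7) 907.563ms=18/7b +680.672ms=27/14b
8) 1588.235ms=9/2b +264.706ms=3/4b
9) 1852.941ms=21/4b +264.706ms=3/4b
10) 2117.647ms=6b +529.412ms=3/2b
11) 2647.059ms=15/2b +529.412ms=3/2b
Σ=9b of 9 (170bpm 3/8) — PASS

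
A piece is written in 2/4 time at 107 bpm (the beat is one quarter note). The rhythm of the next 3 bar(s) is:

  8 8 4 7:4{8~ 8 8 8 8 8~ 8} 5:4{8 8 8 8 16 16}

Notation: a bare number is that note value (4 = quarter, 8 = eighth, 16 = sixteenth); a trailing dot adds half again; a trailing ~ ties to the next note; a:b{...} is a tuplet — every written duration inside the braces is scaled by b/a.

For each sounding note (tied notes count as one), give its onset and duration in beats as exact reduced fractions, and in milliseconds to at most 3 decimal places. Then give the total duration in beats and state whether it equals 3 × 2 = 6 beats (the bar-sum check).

1) 0.0ms=0b +280.374ms=1/2b
2) 280.374ms=1/2b +280.374ms=1/2b
3) 560.748ms=1b +560.748ms=1b
4) 1121.495ms=2b +320.427ms=4/7b
5) 1441.923ms=18/7b +160.214ms=2/7b
6) 1602.136ms=20/7b +160.214ms=2/7b
7) 1762.35ms=22/7b +160.214ms=2/7b
8) 1922.563ms=24/7b +320.427ms=4/7b
9) 2242.991ms=4b +224.299ms=2/5b
10) 2467.29ms=22/5b +224.299ms=2/5b
11) 2691.589ms=24/5b +224.299ms=2/5b
12) 2915.888ms=26/5b +224.299ms=2/5b
13) 3140.187ms=28/5b +112.15ms=1/5b
14) 3252.336ms=29/5b +112.15ms=1/5b
Σ=6b of 6 (107bpm 2/4) — PASS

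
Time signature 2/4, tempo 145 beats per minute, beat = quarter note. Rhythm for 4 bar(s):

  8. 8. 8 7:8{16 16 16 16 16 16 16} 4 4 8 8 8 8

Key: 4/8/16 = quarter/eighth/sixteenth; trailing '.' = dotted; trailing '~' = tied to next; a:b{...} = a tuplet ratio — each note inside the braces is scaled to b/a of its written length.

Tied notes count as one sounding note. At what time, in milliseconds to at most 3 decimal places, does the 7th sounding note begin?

1. 0.0ms @ 0 + 310.345ms (3/4)
2. 310.345ms @ 3/4 + 310.345ms (3/4)
3. 620.69ms @ 3/2 + 206.897ms (1/2)
4. 827.586ms @ 2 + 118.227ms (2/7)
5. 945.813ms @ 16/7 + 118.227ms (2/7)
6. 1064.039ms @ 18/7 + 118.227ms (2/7)
7. 1182.266ms @ 20/7 + 118.227ms (2/7)
8. 1300.493ms @ 22/7 + 118.227ms (2/7)
9. 1418.719ms @ 24/7 + 118.227ms (2/7)
10. 1536.946ms @ 26/7 + 118.227ms (2/7)
11. 1655.172ms @ 4 + 413.793ms (1)
12. 2068.966ms @ 5 + 413.793ms (1)
13. 2482.759ms @ 6 + 206.897ms (1/2)
14. 2689.655ms @ 13/2 + 206.897ms (1/2)
15. 2896.552ms @ 7 + 206.897ms (1/2)
16. 3103.448ms @ 15/2 + 206.897ms (1/2)

note 7 onset = 20/7b = 1182.266ms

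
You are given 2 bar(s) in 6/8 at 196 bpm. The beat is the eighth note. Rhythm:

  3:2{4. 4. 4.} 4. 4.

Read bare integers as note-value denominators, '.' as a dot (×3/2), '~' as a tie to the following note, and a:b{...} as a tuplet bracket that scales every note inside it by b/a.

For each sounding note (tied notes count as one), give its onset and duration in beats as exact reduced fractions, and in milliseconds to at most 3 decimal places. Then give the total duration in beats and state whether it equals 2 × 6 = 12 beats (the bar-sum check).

1) 0.0ms=0b +612.245ms=2b
2) 612.245ms=2b +612.245ms=2b
3) 1224.49ms=4b +612.245ms=2b
4) 1836.735ms=6b +918.367ms=3b
5) 2755.102ms=9b +918.367ms=3b
Σ=12b of 12 (196bpm 6/8) — PASS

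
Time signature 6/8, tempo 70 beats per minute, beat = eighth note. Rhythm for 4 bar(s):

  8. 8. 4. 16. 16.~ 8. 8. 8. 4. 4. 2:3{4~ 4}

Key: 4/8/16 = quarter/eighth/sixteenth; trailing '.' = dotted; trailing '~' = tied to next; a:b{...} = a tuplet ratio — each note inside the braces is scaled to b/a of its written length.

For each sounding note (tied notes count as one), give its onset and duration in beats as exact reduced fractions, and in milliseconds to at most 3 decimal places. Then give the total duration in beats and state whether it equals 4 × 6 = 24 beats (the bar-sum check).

1) 0.0ms=0b +1285.714ms=3/2b
2) 1285.714ms=3/2b +1285.714ms=3/2b
3) 2571.429ms=3b +2571.429ms=3b
4) 5142.857ms=6b +642.857ms=3/4b
5) 5785.714ms=27/4b +1928.571ms=9/4b
6) 7714.286ms=9b +1285.714ms=3/2b
7) 9000.0ms=21/2b +1285.714ms=3/2b
8) 10285.714ms=12b +2571.429ms=3b
9) 12857.143ms=15b +2571.429ms=3b
10) 15428.571ms=18b +5142.857ms=6b
Σ=24b of 24 (70bpm 6/8) — PASS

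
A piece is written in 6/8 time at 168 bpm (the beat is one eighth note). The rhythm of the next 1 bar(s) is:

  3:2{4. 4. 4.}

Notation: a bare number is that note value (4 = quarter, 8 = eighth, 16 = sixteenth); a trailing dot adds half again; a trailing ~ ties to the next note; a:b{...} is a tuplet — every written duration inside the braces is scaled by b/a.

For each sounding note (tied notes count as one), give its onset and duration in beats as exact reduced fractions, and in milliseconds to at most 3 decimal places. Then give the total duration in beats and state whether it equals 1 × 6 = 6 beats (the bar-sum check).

1) 0.0ms=0b +714.286ms=2b
2) 714.286ms=2b +714.286ms=2b
3) 1428.571ms=4b +714.286ms=2b
Σ=6b of 6 (168bpm 6/8) — PASS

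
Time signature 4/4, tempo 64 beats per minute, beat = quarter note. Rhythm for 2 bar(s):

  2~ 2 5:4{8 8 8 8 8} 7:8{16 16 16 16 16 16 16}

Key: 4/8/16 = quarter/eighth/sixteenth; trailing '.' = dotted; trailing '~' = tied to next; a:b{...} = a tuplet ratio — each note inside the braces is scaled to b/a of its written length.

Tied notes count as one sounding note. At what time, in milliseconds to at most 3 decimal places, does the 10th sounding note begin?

note 10 onset = 48/7b = 6428.571ms

1. 0.0ms @ 0 + 3750.0ms (4)
2. 3750.0ms @ 4 + 375.0ms (2/5)
3. 4125.0ms @ 22/5 + 375.0ms (2/5)
4. 4500.0ms @ 24/5 + 375.0ms (2/5)
5. 4875.0ms @ 26/5 + 375.0ms (2/5)
6. 5250.0ms @ 28/5 + 375.0ms (2/5)
7. 5625.0ms @ 6 + 267.857ms (2/7)
8. 5892.857ms @ 44/7 + 267.857ms (2/7)
9. 6160.714ms @ 46/7 + 267.857ms (2/7)
10. 6428.571ms @ 48/7 + 267.857ms (2/7)
11. 6696.429ms @ 50/7 + 267.857ms (2/7)
12. 6964.286ms @ 52/7 + 267.857ms (2/7)
13. 7232.143ms @ 54/7 + 267.857ms (2/7)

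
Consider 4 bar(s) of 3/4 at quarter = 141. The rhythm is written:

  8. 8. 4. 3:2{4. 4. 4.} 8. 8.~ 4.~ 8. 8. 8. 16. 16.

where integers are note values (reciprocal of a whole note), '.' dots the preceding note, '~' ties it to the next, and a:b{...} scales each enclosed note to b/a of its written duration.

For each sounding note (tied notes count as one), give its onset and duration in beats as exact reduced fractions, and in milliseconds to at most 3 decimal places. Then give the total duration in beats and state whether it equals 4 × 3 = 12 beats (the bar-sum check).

1) 0.0ms=0b +319.149ms=3/4b
2) 319.149ms=3/4b +319.149ms=3/4b
3) 638.298ms=3/2b +638.298ms=3/2b
4) 1276.596ms=3b +425.532ms=1b
5) 1702.128ms=4b +425.532ms=1b
6) 2127.66ms=5b +425.532ms=1b
7) 2553.191ms=6b +319.149ms=3/4b
8) 2872.34ms=27/4b +1276.596ms=3b
9) 4148.936ms=39/4b +319.149ms=3/4b
10) 4468.085ms=21/2b +319.149ms=3/4b
11) 4787.234ms=45/4b +159.574ms=3/8b
12) 4946.809ms=93/8b +159.574ms=3/8b
Σ=12b of 12 (141bpm 3/4) — PASS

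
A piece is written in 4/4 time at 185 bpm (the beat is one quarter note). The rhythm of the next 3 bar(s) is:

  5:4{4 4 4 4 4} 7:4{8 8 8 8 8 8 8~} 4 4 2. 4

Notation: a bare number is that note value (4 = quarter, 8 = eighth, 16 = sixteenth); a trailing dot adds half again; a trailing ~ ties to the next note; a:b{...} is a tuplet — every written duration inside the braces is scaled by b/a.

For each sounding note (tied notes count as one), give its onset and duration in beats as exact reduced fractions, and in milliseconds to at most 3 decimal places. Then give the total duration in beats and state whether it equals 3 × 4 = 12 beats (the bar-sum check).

1) 0.0ms=0b +259.459ms=4/5b
2) 259.459ms=4/5b +259.459ms=4/5b
3) 518.919ms=8/5b +259.459ms=4/5b
4) 778.378ms=12/5b +259.459ms=4/5b
5) 1037.838ms=16/5b +259.459ms=4/5b
6) 1297.297ms=4b +92.664ms=2/7b
7) 1389.961ms=30/7b +92.664ms=2/7b
8) 1482.625ms=32/7b +92.664ms=2/7b
9) 1575.29ms=34/7b +92.664ms=2/7b
10) 1667.954ms=36/7b +92.664ms=2/7b
11) 1760.618ms=38/7b +92.664ms=2/7b
12) 1853.282ms=40/7b +416.988ms=9/7b
13) 2270.27ms=7b +324.324ms=1b
14) 2594.595ms=8b +972.973ms=3b
15) 3567.568ms=11b +324.324ms=1b
Σ=12b of 12 (185bpm 4/4) — PASS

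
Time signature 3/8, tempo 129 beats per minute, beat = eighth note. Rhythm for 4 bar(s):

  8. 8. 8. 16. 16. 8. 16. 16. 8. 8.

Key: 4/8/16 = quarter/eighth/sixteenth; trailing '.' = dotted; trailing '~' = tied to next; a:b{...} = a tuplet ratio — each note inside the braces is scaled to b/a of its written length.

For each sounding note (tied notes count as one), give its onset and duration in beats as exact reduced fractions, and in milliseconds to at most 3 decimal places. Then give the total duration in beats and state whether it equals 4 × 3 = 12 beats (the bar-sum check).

1) 0.0ms=0b +697.674ms=3/2b
2) 697.674ms=3/2b +697.674ms=3/2b
3) 1395.349ms=3b +697.674ms=3/2b
4) 2093.023ms=9/2b +348.837ms=3/4b
5) 2441.86ms=21/4b +348.837ms=3/4b
6) 2790.698ms=6b +697.674ms=3/2b
7) 3488.372ms=15/2b +348.837ms=3/4b
8) 3837.209ms=33/4b +348.837ms=3/4b
9) 4186.047ms=9b +697.674ms=3/2b
10) 4883.721ms=21/2b +697.674ms=3/2b
Σ=12b of 12 (129bpm 3/8) — PASS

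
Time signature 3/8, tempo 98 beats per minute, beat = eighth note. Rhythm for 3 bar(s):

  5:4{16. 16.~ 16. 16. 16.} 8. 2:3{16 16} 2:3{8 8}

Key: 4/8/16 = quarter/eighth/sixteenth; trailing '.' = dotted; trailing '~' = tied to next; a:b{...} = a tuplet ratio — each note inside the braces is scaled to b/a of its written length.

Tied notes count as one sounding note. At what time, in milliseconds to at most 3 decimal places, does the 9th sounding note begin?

note 9 onset = 15/2b = 4591.837ms

1. 0.0ms @ 0 + 367.347ms (3/5)
2. 367.347ms @ 3/5 + 734.694ms (6/5)
3. 1102.041ms @ 9/5 + 367.347ms (3/5)
4. 1469.388ms @ 12/5 + 367.347ms (3/5)
5. 1836.735ms @ 3 + 918.367ms (3/2)
6. 2755.102ms @ 9/2 + 459.184ms (3/4)
7. 3214.286ms @ 21/4 + 459.184ms (3/4)
8. 3673.469ms @ 6 + 918.367ms (3/2)
9. 4591.837ms @ 15/2 + 918.367ms (3/2)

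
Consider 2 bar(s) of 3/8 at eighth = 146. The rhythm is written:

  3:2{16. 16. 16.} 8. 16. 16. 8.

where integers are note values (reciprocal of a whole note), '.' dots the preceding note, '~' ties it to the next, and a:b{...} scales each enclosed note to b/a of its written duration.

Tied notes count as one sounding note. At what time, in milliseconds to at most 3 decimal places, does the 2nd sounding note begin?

1. 0.0ms @ 0 + 205.479ms (1/2)
2. 205.479ms @ 1/2 + 205.479ms (1/2)
3. 410.959ms @ 1 + 205.479ms (1/2)
4. 616.438ms @ 3/2 + 616.438ms (3/2)
5. 1232.877ms @ 3 + 308.219ms (3/4)
6. 1541.096ms @ 15/4 + 308.219ms (3/4)
7. 1849.315ms @ 9/2 + 616.438ms (3/2)

note 2 onset = 1/2b = 205.479ms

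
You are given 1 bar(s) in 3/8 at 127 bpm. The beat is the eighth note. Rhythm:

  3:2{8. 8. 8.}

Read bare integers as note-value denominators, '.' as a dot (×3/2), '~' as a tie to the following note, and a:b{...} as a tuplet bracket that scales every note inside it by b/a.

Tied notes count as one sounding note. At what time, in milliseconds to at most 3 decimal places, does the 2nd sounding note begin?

1. 0.0ms @ 0 + 472.441ms (1)
2. 472.441ms @ 1 + 472.441ms (1)
3. 944.882ms @ 2 + 472.441ms (1)

note 2 onset = 1b = 472.441ms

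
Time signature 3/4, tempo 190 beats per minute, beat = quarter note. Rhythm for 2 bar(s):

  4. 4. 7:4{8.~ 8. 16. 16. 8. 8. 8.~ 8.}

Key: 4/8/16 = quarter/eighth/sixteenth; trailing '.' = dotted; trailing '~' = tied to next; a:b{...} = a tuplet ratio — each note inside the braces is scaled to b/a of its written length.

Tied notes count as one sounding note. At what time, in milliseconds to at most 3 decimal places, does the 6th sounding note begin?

note 6 onset = 30/7b = 1353.383ms

1. 0.0ms @ 0 + 473.684ms (3/2)
2. 473.684ms @ 3/2 + 473.684ms (3/2)
3. 947.368ms @ 3 + 270.677ms (6/7)
4. 1218.045ms @ 27/7 + 67.669ms (3/14)
5. 1285.714ms @ 57/14 + 67.669ms (3/14)
6. 1353.383ms @ 30/7 + 135.338ms (3/7)
7. 1488.722ms @ 33/7 + 135.338ms (3/7)
8. 1624.06ms @ 36/7 + 270.677ms (6/7)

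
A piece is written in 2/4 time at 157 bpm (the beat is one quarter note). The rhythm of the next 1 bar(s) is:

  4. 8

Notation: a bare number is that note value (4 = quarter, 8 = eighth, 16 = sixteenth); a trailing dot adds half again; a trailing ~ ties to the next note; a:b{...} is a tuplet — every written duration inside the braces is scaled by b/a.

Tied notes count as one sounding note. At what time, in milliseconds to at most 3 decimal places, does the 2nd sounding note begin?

note 2 onset = 3/2b = 573.248ms

1. 0.0ms @ 0 + 573.248ms (3/2)
2. 573.248ms @ 3/2 + 191.083ms (1/2)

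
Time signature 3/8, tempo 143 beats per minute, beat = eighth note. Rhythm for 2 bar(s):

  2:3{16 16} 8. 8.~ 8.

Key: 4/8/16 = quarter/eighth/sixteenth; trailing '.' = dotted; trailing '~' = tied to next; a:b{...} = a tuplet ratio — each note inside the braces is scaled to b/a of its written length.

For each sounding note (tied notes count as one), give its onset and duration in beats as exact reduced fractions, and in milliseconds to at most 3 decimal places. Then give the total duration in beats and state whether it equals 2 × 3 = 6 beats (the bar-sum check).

1) 0.0ms=0b +314.685ms=3/4b
2) 314.685ms=3/4b +314.685ms=3/4b
3) 629.371ms=3/2b +629.371ms=3/2b
4) 1258.741ms=3b +1258.741ms=3b
Σ=6b of 6 (143bpm 3/8) — PASS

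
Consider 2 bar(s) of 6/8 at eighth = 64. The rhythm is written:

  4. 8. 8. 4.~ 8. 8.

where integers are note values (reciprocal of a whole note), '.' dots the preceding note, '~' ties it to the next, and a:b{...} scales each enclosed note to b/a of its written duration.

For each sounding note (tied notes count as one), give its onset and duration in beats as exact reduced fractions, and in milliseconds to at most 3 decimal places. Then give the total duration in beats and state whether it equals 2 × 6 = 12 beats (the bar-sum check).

1) 0.0ms=0b +2812.5ms=3b
2) 2812.5ms=3b +1406.25ms=3/2b
3) 4218.75ms=9/2b +1406.25ms=3/2b
4) 5625.0ms=6b +4218.75ms=9/2b
5) 9843.75ms=21/2b +1406.25ms=3/2b
Σ=12b of 12 (64bpm 6/8) — PASS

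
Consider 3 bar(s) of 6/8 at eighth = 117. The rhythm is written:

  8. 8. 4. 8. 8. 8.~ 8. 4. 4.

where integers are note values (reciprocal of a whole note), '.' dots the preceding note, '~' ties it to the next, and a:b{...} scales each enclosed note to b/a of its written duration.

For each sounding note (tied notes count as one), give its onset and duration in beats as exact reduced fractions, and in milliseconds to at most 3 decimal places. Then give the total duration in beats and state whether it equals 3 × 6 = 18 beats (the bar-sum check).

1) 0.0ms=0b +769.231ms=3/2b
2) 769.231ms=3/2b +769.231ms=3/2b
3) 1538.462ms=3b +1538.462ms=3b
4) 3076.923ms=6b +769.231ms=3/2b
5) 3846.154ms=15/2b +769.231ms=3/2b
6) 4615.385ms=9b +1538.462ms=3b
7) 6153.846ms=12b +1538.462ms=3b
8) 7692.308ms=15b +1538.462ms=3b
Σ=18b of 18 (117bpm 6/8) — PASS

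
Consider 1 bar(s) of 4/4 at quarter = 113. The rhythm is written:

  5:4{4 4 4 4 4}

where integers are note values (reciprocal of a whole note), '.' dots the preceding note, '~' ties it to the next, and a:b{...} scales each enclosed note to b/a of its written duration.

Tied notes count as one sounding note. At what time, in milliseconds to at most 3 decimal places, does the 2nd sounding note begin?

1. 0.0ms @ 0 + 424.779ms (4/5)
2. 424.779ms @ 4/5 + 424.779ms (4/5)
3. 849.558ms @ 8/5 + 424.779ms (4/5)
4. 1274.336ms @ 12/5 + 424.779ms (4/5)
5. 1699.115ms @ 16/5 + 424.779ms (4/5)

note 2 onset = 4/5b = 424.779ms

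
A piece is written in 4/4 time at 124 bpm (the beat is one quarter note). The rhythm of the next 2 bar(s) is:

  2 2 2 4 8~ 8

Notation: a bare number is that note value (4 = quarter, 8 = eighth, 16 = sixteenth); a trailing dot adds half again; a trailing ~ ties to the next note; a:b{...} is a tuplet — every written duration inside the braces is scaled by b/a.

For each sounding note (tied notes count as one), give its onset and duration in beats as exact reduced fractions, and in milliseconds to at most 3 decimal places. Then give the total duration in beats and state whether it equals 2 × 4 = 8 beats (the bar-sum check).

1) 0.0ms=0b +967.742ms=2b
2) 967.742ms=2b +967.742ms=2b
3) 1935.484ms=4b +967.742ms=2b
4) 2903.226ms=6b +483.871ms=1b
5) 3387.097ms=7b +483.871ms=1b
Σ=8b of 8 (124bpm 4/4) — PASS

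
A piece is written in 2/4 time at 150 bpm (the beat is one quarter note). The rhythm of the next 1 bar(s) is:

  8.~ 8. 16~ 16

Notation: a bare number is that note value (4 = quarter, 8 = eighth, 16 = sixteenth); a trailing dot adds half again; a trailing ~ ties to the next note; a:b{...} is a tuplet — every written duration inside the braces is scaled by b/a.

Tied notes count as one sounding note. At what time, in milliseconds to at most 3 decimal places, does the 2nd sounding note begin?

1. 0.0ms @ 0 + 600.0ms (3/2)
2. 600.0ms @ 3/2 + 200.0ms (1/2)

note 2 onset = 3/2b = 600.0ms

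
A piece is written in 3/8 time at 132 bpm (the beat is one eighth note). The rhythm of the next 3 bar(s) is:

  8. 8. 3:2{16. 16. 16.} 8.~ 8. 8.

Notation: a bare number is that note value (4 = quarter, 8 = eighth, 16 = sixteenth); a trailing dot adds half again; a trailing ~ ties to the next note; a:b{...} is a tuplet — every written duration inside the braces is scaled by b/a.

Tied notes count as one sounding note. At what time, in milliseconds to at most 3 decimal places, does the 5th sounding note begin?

note 5 onset = 4b = 1818.182ms

1. 0.0ms @ 0 + 681.818ms (3/2)
2. 681.818ms @ 3/2 + 681.818ms (3/2)
3. 1363.636ms @ 3 + 227.273ms (1/2)
4. 1590.909ms @ 7/2 + 227.273ms (1/2)
5. 1818.182ms @ 4 + 227.273ms (1/2)
6. 2045.455ms @ 9/2 + 1363.636ms (3)
7. 3409.091ms @ 15/2 + 681.818ms (3/2)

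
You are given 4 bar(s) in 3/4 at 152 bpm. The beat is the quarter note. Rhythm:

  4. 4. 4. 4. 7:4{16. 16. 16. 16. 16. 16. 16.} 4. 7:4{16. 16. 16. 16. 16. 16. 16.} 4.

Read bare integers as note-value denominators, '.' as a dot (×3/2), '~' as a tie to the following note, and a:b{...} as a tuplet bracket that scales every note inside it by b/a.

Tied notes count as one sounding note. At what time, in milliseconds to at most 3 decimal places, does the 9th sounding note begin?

1. 0.0ms @ 0 + 592.105ms (3/2)
2. 592.105ms @ 3/2 + 592.105ms (3/2)
3. 1184.211ms @ 3 + 592.105ms (3/2)
4. 1776.316ms @ 9/2 + 592.105ms (3/2)
5. 2368.421ms @ 6 + 84.586ms (3/14)
6. 2453.008ms @ 87/14 + 84.586ms (3/14)
7. 2537.594ms @ 45/7 + 84.586ms (3/14)
8. 2622.18ms @ 93/14 + 84.586ms (3/14)
9. 2706.767ms @ 48/7 + 84.586ms (3/14)
10. 2791.353ms @ 99/14 + 84.586ms (3/14)
11. 2875.94ms @ 51/7 + 84.586ms (3/14)
12. 2960.526ms @ 15/2 + 592.105ms (3/2)
13. 3552.632ms @ 9 + 84.586ms (3/14)
14. 3637.218ms @ 129/14 + 84.586ms (3/14)
15. 3721.805ms @ 66/7 + 84.586ms (3/14)
16. 3806.391ms @ 135/14 + 84.586ms (3/14)
17. 3890.977ms @ 69/7 + 84.586ms (3/14)
18. 3975.564ms @ 141/14 + 84.586ms (3/14)
19. 4060.15ms @ 72/7 + 84.586ms (3/14)
20. 4144.737ms @ 21/2 + 592.105ms (3/2)

note 9 onset = 48/7b = 2706.767ms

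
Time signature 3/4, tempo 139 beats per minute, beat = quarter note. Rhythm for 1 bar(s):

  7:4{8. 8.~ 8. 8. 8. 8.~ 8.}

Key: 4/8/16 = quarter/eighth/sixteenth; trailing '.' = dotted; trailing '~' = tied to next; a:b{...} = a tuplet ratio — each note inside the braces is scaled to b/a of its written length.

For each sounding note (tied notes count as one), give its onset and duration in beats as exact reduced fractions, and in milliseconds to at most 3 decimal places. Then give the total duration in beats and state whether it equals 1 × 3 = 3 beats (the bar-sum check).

1) 0.0ms=0b +184.995ms=3/7b
2) 184.995ms=3/7b +369.99ms=6/7b
3) 554.985ms=9/7b +184.995ms=3/7b
4) 739.979ms=12/7b +184.995ms=3/7b
5) 924.974ms=15/7b +369.99ms=6/7b
Σ=3b of 3 (139bpm 3/4) — PASS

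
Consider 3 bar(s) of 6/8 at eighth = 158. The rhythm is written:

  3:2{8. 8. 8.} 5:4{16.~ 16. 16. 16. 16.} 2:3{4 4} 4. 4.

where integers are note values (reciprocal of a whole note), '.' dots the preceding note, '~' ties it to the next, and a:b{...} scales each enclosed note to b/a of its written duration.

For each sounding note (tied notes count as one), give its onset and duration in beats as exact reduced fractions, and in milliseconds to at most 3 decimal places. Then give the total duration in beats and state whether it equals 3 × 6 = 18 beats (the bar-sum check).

1) 0.0ms=0b +379.747ms=1b
2) 379.747ms=1b +379.747ms=1b
3) 759.494ms=2b +379.747ms=1b
4) 1139.241ms=3b +455.696ms=6/5b
5) 1594.937ms=21/5b +227.848ms=3/5b
6) 1822.785ms=24/5b +227.848ms=3/5b
7) 2050.633ms=27/5b +227.848ms=3/5b
8) 2278.481ms=6b +1139.241ms=3b
9) 3417.722ms=9b +1139.241ms=3b
10) 4556.962ms=12b +1139.241ms=3b
11) 5696.203ms=15b +1139.241ms=3b
Σ=18b of 18 (158bpm 6/8) — PASS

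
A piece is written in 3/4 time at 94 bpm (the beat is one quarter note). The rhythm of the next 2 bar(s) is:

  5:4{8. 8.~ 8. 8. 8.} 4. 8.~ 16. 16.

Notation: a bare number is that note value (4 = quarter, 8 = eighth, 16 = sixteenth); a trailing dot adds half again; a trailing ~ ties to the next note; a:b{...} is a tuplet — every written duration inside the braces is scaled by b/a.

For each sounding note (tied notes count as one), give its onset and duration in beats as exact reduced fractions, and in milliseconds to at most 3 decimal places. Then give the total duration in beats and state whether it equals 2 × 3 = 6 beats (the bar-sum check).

1) 0.0ms=0b +382.979ms=3/5b
2) 382.979ms=3/5b +765.957ms=6/5b
3) 1148.936ms=9/5b +382.979ms=3/5b
4) 1531.915ms=12/5b +382.979ms=3/5b
5) 1914.894ms=3b +957.447ms=3/2b
6) 2872.34ms=9/2b +718.085ms=9/8b
7) 3590.426ms=45/8b +239.362ms=3/8b
Σ=6b of 6 (94bpm 3/4) — PASS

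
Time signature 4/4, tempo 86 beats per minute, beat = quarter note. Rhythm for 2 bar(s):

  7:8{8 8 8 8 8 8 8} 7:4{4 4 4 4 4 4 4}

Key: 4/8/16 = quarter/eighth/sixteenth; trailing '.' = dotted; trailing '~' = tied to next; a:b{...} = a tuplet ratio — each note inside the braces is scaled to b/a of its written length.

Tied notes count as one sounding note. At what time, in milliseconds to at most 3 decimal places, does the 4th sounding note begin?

note 4 onset = 12/7b = 1196.013ms

1. 0.0ms @ 0 + 398.671ms (4/7)
2. 398.671ms @ 4/7 + 398.671ms (4/7)
3. 797.342ms @ 8/7 + 398.671ms (4/7)
4. 1196.013ms @ 12/7 + 398.671ms (4/7)
5. 1594.684ms @ 16/7 + 398.671ms (4/7)
6. 1993.355ms @ 20/7 + 398.671ms (4/7)
7. 2392.027ms @ 24/7 + 398.671ms (4/7)
8. 2790.698ms @ 4 + 398.671ms (4/7)
9. 3189.369ms @ 32/7 + 398.671ms (4/7)
10. 3588.04ms @ 36/7 + 398.671ms (4/7)
11. 3986.711ms @ 40/7 + 398.671ms (4/7)
12. 4385.382ms @ 44/7 + 398.671ms (4/7)
13. 4784.053ms @ 48/7 + 398.671ms (4/7)
14. 5182.724ms @ 52/7 + 398.671ms (4/7)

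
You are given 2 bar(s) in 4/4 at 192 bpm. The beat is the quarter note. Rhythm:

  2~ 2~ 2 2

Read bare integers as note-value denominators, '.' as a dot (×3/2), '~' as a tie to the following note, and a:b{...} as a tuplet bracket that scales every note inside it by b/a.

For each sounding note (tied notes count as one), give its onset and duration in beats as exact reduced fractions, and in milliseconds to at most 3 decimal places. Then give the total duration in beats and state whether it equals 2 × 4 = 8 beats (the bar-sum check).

1) 0.0ms=0b +1875.0ms=6b
2) 1875.0ms=6b +625.0ms=2b
Σ=8b of 8 (192bpm 4/4) — PASS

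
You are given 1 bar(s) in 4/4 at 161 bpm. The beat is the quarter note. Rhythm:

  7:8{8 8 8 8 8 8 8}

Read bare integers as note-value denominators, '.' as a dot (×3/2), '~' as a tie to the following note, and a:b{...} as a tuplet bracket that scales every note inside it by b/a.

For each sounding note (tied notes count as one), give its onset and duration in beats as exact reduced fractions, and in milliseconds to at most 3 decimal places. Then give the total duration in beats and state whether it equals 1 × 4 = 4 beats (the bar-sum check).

1) 0.0ms=0b +212.955ms=4/7b
2) 212.955ms=4/7b +212.955ms=4/7b
3) 425.909ms=8/7b +212.955ms=4/7b
4) 638.864ms=12/7b +212.955ms=4/7b
5) 851.819ms=16/7b +212.955ms=4/7b
6) 1064.774ms=20/7b +212.955ms=4/7b
7) 1277.728ms=24/7b +212.955ms=4/7b
Σ=4b of 4 (161bpm 4/4) — PASS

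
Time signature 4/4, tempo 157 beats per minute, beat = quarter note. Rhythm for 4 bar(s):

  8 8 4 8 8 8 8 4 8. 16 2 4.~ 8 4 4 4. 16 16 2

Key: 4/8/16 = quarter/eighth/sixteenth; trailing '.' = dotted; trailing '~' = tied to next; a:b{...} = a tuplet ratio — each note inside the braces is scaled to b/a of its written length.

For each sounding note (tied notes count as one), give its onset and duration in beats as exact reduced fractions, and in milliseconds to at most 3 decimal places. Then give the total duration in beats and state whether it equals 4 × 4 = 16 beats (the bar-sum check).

1) 0.0ms=0b +191.083ms=1/2b
2) 191.083ms=1/2b +191.083ms=1/2b
3) 382.166ms=1b +382.166ms=1b
4) 764.331ms=2b +191.083ms=1/2b
5) 955.414ms=5/2b +191.083ms=1/2b
6) 1146.497ms=3b +191.083ms=1/2b
7) 1337.58ms=7/2b +191.083ms=1/2b
8) 1528.662ms=4b +382.166ms=1b
9) 1910.828ms=5b +286.624ms=3/4b
10) 2197.452ms=23/4b +95.541ms=1/4b
11) 2292.994ms=6b +764.331ms=2b
12) 3057.325ms=8b +764.331ms=2b
13) 3821.656ms=10b +382.166ms=1b
14) 4203.822ms=11b +382.166ms=1b
15) 4585.987ms=12b +573.248ms=3/2b
16) 5159.236ms=27/2b +95.541ms=1/4b
17) 5254.777ms=55/4b +95.541ms=1/4b
18) 5350.318ms=14b +764.331ms=2b
Σ=16b of 16 (157bpm 4/4) — PASS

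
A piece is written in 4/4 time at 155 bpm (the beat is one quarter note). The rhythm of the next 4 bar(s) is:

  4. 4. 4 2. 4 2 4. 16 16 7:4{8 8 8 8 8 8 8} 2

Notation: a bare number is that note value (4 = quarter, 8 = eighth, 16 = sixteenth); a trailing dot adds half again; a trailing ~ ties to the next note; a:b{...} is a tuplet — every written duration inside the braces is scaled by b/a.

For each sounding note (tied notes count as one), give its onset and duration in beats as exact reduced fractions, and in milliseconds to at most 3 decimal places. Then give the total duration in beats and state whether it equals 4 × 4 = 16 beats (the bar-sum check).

1) 0.0ms=0b +580.645ms=3/2b
2) 580.645ms=3/2b +580.645ms=3/2b
3) 1161.29ms=3b +387.097ms=1b
4) 1548.387ms=4b +1161.29ms=3b
5) 2709.677ms=7b +387.097ms=1b
6) 3096.774ms=8b +774.194ms=2b
7) 3870.968ms=10b +580.645ms=3/2b
8) 4451.613ms=23/2b +96.774ms=1/4b
9) 4548.387ms=47/4b +96.774ms=1/4b
10) 4645.161ms=12b +110.599ms=2/7b
11) 4755.76ms=86/7b +110.599ms=2/7b
12) 4866.359ms=88/7b +110.599ms=2/7b
13) 4976.959ms=90/7b +110.599ms=2/7b
14) 5087.558ms=92/7b +110.599ms=2/7b
15) 5198.157ms=94/7b +110.599ms=2/7b
16) 5308.756ms=96/7b +110.599ms=2/7b
17) 5419.355ms=14b +774.194ms=2b
Σ=16b of 16 (155bpm 4/4) — PASS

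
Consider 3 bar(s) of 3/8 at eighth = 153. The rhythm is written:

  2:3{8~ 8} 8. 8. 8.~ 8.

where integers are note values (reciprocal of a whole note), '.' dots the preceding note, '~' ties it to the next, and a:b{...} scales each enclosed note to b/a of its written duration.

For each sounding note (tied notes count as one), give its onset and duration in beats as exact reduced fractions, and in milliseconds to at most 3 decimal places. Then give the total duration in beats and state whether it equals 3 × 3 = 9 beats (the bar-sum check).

1) 0.0ms=0b +1176.471ms=3b
2) 1176.471ms=3b +588.235ms=3/2b
3) 1764.706ms=9/2b +588.235ms=3/2b
4) 2352.941ms=6b +1176.471ms=3b
Σ=9b of 9 (153bpm 3/8) — PASS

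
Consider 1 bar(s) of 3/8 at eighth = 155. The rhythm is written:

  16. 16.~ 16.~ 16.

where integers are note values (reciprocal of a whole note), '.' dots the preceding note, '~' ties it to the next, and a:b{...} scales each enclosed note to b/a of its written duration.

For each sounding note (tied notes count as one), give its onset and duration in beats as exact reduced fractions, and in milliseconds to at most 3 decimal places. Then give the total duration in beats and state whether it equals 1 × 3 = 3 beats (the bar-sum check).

1) 0.0ms=0b +290.323ms=3/4b
2) 290.323ms=3/4b +870.968ms=9/4b
Σ=3b of 3 (155bpm 3/8) — PASS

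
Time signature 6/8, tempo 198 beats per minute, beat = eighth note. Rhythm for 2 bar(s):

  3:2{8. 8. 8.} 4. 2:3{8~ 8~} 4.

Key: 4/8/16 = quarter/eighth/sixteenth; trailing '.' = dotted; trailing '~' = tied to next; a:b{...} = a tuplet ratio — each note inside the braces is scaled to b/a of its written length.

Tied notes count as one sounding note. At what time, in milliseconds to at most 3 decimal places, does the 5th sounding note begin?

1. 0.0ms @ 0 + 303.03ms (1)
2. 303.03ms @ 1 + 303.03ms (1)
3. 606.061ms @ 2 + 303.03ms (1)
4. 909.091ms @ 3 + 909.091ms (3)
5. 1818.182ms @ 6 + 1818.182ms (6)

note 5 onset = 6b = 1818.182ms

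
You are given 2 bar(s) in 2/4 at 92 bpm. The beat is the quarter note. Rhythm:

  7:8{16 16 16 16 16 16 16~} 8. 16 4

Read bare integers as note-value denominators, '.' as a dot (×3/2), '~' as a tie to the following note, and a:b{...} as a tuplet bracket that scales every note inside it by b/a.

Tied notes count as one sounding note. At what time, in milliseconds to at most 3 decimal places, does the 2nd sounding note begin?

1. 0.0ms @ 0 + 186.335ms (2/7)
2. 186.335ms @ 2/7 + 186.335ms (2/7)
3. 372.671ms @ 4/7 + 186.335ms (2/7)
4. 559.006ms @ 6/7 + 186.335ms (2/7)
5. 745.342ms @ 8/7 + 186.335ms (2/7)
6. 931.677ms @ 10/7 + 186.335ms (2/7)
7. 1118.012ms @ 12/7 + 675.466ms (29/28)
8. 1793.478ms @ 11/4 + 163.043ms (1/4)
9. 1956.522ms @ 3 + 652.174ms (1)

note 2 onset = 2/7b = 186.335ms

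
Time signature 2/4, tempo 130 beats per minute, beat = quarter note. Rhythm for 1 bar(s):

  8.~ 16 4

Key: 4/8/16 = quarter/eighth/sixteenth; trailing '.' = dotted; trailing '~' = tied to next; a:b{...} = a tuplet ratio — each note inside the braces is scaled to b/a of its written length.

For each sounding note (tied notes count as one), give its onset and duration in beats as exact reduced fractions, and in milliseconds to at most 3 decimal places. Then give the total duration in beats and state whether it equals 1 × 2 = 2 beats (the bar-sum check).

1) 0.0ms=0b +461.538ms=1b
2) 461.538ms=1b +461.538ms=1b
Σ=2b of 2 (130bpm 2/4) — PASS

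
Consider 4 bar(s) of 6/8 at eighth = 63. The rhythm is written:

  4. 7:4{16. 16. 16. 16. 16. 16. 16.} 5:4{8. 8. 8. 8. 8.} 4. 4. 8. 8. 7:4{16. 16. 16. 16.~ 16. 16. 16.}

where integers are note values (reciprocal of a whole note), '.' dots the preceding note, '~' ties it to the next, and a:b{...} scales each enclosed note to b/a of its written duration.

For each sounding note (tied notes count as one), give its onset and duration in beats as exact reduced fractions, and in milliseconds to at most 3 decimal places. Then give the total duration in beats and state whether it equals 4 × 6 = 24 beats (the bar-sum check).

1) 0.0ms=0b +2857.143ms=3b
2) 2857.143ms=3b +408.163ms=3/7b
3) 3265.306ms=24/7b +408.163ms=3/7b
4) 3673.469ms=27/7b +408.163ms=3/7b
5) 4081.633ms=30/7b +408.163ms=3/7b
6) 4489.796ms=33/7b +408.163ms=3/7b
7) 4897.959ms=36/7b +408.163ms=3/7b
8) 5306.122ms=39/7b +408.163ms=3/7b
9) 5714.286ms=6b +1142.857ms=6/5b
10) 6857.143ms=36/5b +1142.857ms=6/5b
11) 8000.0ms=42/5b +1142.857ms=6/5b
12) 9142.857ms=48/5b +1142.857ms=6/5b
13) 10285.714ms=54/5b +1142.857ms=6/5b
14) 11428.571ms=12b +2857.143ms=3b
15) 14285.714ms=15b +2857.143ms=3b
16) 17142.857ms=18b +1428.571ms=3/2b
17) 18571.429ms=39/2b +1428.571ms=3/2b
18) 20000.0ms=21b +408.163ms=3/7b
19) 20408.163ms=150/7b +408.163ms=3/7b
20) 20816.327ms=153/7b +408.163ms=3/7b
21) 21224.49ms=156/7b +816.327ms=6/7b
22) 22040.816ms=162/7b +408.163ms=3/7b
23) 22448.98ms=165/7b +408.163ms=3/7b
Σ=24b of 24 (63bpm 6/8) — PASS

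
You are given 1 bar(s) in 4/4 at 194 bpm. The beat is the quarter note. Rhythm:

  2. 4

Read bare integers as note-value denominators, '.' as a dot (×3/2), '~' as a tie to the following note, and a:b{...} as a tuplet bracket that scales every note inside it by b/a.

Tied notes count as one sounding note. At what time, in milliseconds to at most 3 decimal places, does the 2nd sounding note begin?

note 2 onset = 3b = 927.835ms

1. 0.0ms @ 0 + 927.835ms (3)
2. 927.835ms @ 3 + 309.278ms (1)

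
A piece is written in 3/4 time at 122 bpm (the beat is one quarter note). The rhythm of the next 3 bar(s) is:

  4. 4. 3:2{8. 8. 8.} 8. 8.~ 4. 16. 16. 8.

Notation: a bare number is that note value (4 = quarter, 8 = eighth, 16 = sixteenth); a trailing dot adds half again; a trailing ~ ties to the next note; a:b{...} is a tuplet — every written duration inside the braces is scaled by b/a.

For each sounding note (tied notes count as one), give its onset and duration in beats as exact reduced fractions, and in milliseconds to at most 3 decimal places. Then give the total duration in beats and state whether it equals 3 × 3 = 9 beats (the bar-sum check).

1) 0.0ms=0b +737.705ms=3/2b
2) 737.705ms=3/2b +737.705ms=3/2b
3) 1475.41ms=3b +245.902ms=1/2b
4) 1721.311ms=7/2b +245.902ms=1/2b
5) 1967.213ms=4b +245.902ms=1/2b
6) 2213.115ms=9/2b +368.852ms=3/4b
7) 2581.967ms=21/4b +1106.557ms=9/4b
8) 3688.525ms=15/2b +184.426ms=3/8b
9) 3872.951ms=63/8b +184.426ms=3/8b
10) 4057.377ms=33/4b +368.852ms=3/4b
Σ=9b of 9 (122bpm 3/4) — PASS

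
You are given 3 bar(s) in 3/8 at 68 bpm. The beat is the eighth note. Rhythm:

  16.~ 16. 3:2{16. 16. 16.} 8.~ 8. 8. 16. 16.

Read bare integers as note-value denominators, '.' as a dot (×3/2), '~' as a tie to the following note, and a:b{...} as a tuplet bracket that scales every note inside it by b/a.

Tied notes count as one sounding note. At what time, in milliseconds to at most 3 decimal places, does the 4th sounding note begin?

1. 0.0ms @ 0 + 1323.529ms (3/2)
2. 1323.529ms @ 3/2 + 441.176ms (1/2)
3. 1764.706ms @ 2 + 441.176ms (1/2)
4. 2205.882ms @ 5/2 + 441.176ms (1/2)
5. 2647.059ms @ 3 + 2647.059ms (3)
6. 5294.118ms @ 6 + 1323.529ms (3/2)
7. 6617.647ms @ 15/2 + 661.765ms (3/4)
8. 7279.412ms @ 33/4 + 661.765ms (3/4)

note 4 onset = 5/2b = 2205.882ms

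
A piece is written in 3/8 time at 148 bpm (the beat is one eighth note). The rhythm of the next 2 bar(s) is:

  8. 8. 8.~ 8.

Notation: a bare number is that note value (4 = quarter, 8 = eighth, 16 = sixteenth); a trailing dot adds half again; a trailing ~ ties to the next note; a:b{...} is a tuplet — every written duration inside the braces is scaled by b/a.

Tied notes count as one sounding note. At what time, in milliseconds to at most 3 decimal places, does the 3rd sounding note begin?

1. 0.0ms @ 0 + 608.108ms (3/2)
2. 608.108ms @ 3/2 + 608.108ms (3/2)
3. 1216.216ms @ 3 + 1216.216ms (3)

note 3 onset = 3b = 1216.216ms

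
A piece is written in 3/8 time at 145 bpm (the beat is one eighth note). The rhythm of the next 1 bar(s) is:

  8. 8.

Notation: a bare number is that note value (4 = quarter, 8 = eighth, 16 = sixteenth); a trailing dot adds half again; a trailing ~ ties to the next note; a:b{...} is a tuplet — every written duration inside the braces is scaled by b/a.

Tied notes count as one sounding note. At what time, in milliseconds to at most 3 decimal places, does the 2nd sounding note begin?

note 2 onset = 3/2b = 620.69ms

1. 0.0ms @ 0 + 620.69ms (3/2)
2. 620.69ms @ 3/2 + 620.69ms (3/2)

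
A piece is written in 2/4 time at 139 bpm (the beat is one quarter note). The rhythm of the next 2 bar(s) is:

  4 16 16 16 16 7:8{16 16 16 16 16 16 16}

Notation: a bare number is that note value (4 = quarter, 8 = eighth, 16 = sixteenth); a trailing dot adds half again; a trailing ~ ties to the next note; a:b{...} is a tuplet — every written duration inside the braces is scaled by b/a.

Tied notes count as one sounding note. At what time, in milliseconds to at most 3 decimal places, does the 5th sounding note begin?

note 5 onset = 7/4b = 755.396ms

1. 0.0ms @ 0 + 431.655ms (1)
2. 431.655ms @ 1 + 107.914ms (1/4)
3. 539.568ms @ 5/4 + 107.914ms (1/4)
4. 647.482ms @ 3/2 + 107.914ms (1/4)
5. 755.396ms @ 7/4 + 107.914ms (1/4)
6. 863.309ms @ 2 + 123.33ms (2/7)
7. 986.639ms @ 16/7 + 123.33ms (2/7)
8. 1109.969ms @ 18/7 + 123.33ms (2/7)
9. 1233.299ms @ 20/7 + 123.33ms (2/7)
10. 1356.629ms @ 22/7 + 123.33ms (2/7)
11. 1479.959ms @ 24/7 + 123.33ms (2/7)
12. 1603.289ms @ 26/7 + 123.33ms (2/7)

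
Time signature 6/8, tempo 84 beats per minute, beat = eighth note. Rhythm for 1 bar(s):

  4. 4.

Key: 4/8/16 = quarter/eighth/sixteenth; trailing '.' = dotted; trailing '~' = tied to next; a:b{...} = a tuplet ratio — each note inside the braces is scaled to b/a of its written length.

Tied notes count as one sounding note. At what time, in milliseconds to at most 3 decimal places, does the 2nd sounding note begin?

note 2 onset = 3b = 2142.857ms

1. 0.0ms @ 0 + 2142.857ms (3)
2. 2142.857ms @ 3 + 2142.857ms (3)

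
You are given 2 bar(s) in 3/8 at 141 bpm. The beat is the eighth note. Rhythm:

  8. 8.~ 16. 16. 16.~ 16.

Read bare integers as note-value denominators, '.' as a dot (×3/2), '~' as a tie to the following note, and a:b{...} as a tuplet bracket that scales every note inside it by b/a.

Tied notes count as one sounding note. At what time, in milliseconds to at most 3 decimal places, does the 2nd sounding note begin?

1. 0.0ms @ 0 + 638.298ms (3/2)
2. 638.298ms @ 3/2 + 957.447ms (9/4)
3. 1595.745ms @ 15/4 + 319.149ms (3/4)
4. 1914.894ms @ 9/2 + 638.298ms (3/2)

note 2 onset = 3/2b = 638.298ms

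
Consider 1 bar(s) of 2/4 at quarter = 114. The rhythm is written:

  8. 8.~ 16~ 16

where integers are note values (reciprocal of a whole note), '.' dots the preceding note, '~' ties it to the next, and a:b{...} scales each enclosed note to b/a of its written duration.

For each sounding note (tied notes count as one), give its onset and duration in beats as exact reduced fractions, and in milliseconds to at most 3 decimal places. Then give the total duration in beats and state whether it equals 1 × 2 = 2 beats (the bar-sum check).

1) 0.0ms=0b +394.737ms=3/4b
2) 394.737ms=3/4b +657.895ms=5/4b
Σ=2b of 2 (114bpm 2/4) — PASS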